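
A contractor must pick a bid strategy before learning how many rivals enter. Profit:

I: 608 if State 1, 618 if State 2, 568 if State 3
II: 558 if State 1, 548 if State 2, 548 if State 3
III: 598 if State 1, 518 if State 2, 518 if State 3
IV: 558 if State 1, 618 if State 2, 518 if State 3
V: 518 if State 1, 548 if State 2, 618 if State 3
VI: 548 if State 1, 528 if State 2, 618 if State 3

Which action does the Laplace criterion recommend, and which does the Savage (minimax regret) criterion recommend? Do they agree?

Row averages: I=598, II=1654/3, III=1634/3, IV=1694/3, V=1684/3, VI=1694/3
Highest average = 598 → I.
Column bests: State 1=608, State 2=618, State 3=618.
I regrets: 0, 0, 50 → max 50
II regrets: 50, 70, 70 → max 70
III regrets: 10, 100, 100 → max 100
IV regrets: 50, 0, 100 → max 100
V regrets: 90, 70, 0 → max 90
VI regrets: 60, 90, 0 → max 90
Smallest max regret = 50 → I.

laplace → I; minimax regret → I (agree)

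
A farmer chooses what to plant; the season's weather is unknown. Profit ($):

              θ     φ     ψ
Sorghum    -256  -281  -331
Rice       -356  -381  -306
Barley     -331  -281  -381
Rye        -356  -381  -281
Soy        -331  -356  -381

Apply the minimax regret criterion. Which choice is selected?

Column bests: θ=-256, φ=-281, ψ=-281.
Sorghum regrets: 0, 0, 50 → max 50
Rice regrets: 100, 100, 25 → max 100
Barley regrets: 75, 0, 100 → max 100
Rye regrets: 100, 100, 0 → max 100
Soy regrets: 75, 75, 100 → max 100
Smallest max regret = 50 → Sorghum.

Sorghum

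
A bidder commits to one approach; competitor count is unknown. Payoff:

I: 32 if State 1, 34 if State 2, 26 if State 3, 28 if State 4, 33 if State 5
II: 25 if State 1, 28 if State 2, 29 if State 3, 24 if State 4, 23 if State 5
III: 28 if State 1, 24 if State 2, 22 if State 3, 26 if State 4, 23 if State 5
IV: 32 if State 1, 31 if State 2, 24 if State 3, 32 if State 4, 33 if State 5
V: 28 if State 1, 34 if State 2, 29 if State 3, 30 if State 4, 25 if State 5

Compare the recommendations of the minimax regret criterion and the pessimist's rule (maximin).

Column bests: State 1=32, State 2=34, State 3=29, State 4=32, State 5=33.
I regrets: 0, 0, 3, 4, 0 → max 4
II regrets: 7, 6, 0, 8, 10 → max 10
III regrets: 4, 10, 7, 6, 10 → max 10
IV regrets: 0, 3, 5, 0, 0 → max 5
V regrets: 4, 0, 0, 2, 8 → max 8
Smallest max regret = 4 → I.
Row minima: I=26, II=23, III=22, IV=24, V=25
Best worst-case = 26 → I.

minimax regret → I; maximin → I (agree)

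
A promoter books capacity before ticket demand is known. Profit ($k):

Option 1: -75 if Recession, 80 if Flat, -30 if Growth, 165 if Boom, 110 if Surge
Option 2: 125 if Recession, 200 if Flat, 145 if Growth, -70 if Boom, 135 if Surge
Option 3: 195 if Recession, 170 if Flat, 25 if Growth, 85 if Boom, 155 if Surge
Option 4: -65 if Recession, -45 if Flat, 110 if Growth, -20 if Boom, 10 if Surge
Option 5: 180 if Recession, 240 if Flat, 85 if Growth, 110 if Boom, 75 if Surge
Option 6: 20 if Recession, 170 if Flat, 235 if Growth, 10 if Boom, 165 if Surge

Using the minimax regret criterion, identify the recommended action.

Column bests: Recession=195, Flat=240, Growth=235, Boom=165, Surge=165.
Option 1 regrets: 270, 160, 265, 0, 55 → max 270
Option 2 regrets: 70, 40, 90, 235, 30 → max 235
Option 3 regrets: 0, 70, 210, 80, 10 → max 210
Option 4 regrets: 260, 285, 125, 185, 155 → max 285
Option 5 regrets: 15, 0, 150, 55, 90 → max 150
Option 6 regrets: 175, 70, 0, 155, 0 → max 175
Smallest max regret = 150 → Option 5.

Option 5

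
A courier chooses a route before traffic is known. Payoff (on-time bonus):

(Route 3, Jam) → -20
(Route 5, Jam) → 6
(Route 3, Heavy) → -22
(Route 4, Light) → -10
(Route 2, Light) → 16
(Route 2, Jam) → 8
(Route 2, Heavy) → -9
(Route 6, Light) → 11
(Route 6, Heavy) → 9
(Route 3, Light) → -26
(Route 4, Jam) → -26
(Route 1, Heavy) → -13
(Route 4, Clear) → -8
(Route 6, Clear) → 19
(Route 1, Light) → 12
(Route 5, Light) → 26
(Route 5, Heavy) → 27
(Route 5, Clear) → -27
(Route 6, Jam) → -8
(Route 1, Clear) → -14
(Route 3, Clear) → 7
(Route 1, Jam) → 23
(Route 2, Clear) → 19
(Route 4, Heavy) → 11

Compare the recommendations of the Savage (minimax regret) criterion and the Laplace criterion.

minimax regret → Route 6; laplace → Route 2 (disagree)

Column bests: Clear=19, Light=26, Heavy=27, Jam=23.
Route 1 regrets: 33, 14, 40, 0 → max 40
Route 2 regrets: 0, 10, 36, 15 → max 36
Route 3 regrets: 12, 52, 49, 43 → max 52
Route 4 regrets: 27, 36, 16, 49 → max 49
Route 5 regrets: 46, 0, 0, 17 → max 46
Route 6 regrets: 0, 15, 18, 31 → max 31
Smallest max regret = 31 → Route 6.
Row averages: Route 1=2, Route 2=8.5, Route 3=-15.25, Route 4=-8.25, Route 5=8, Route 6=7.75
Highest average = 8.5 → Route 2.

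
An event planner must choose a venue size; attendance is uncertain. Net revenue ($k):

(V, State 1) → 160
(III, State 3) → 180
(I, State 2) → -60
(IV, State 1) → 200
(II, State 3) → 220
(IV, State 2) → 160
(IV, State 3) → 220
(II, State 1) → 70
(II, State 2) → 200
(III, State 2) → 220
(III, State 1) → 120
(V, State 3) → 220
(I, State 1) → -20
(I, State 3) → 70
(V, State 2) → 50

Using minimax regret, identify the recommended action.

Column bests: State 1=200, State 2=220, State 3=220.
I regrets: 220, 280, 150 → max 280
II regrets: 130, 20, 0 → max 130
III regrets: 80, 0, 40 → max 80
IV regrets: 0, 60, 0 → max 60
V regrets: 40, 170, 0 → max 170
Smallest max regret = 60 → IV.

IV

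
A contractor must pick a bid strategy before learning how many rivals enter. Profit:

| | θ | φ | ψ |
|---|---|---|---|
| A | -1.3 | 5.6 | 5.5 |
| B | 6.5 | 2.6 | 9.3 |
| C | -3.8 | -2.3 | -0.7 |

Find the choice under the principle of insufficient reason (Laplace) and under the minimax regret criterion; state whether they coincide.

laplace → B; minimax regret → B (agree)

Row averages: A=49/15, B=92/15, C=-34/15
Highest average = 92/15 → B.
Column bests: θ=6.5, φ=5.6, ψ=9.3.
A regrets: 7.8, 0.0, 3.8 → max 7.8
B regrets: 0.0, 3.0, 0.0 → max 3.0
C regrets: 10.3, 7.9, 10.0 → max 10.3
Smallest max regret = 3.0 → B.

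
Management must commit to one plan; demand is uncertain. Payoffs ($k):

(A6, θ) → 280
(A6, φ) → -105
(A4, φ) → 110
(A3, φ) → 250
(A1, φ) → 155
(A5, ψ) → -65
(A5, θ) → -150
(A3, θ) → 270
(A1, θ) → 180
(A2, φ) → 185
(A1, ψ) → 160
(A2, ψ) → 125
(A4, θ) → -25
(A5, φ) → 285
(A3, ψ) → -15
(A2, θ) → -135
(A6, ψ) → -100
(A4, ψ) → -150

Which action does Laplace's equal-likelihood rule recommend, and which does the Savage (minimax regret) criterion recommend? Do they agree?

Row averages: A1=165, A2=175/3, A3=505/3, A4=-65/3, A5=70/3, A6=25
Highest average = 505/3 → A3.
Column bests: θ=280, φ=285, ψ=160.
A1 regrets: 100, 130, 0 → max 130
A2 regrets: 415, 100, 35 → max 415
A3 regrets: 10, 35, 175 → max 175
A4 regrets: 305, 175, 310 → max 310
A5 regrets: 430, 0, 225 → max 430
A6 regrets: 0, 390, 260 → max 390
Smallest max regret = 130 → A1.

laplace → A3; minimax regret → A1 (disagree)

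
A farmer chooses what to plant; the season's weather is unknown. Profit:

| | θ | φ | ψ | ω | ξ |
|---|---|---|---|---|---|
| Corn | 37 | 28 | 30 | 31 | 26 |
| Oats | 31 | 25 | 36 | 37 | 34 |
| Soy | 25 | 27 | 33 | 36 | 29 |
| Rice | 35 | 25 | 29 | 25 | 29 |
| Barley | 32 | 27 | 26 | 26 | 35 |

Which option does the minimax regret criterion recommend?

Oats

Column bests: θ=37, φ=28, ψ=36, ω=37, ξ=35.
Corn regrets: 0, 0, 6, 6, 9 → max 9
Oats regrets: 6, 3, 0, 0, 1 → max 6
Soy regrets: 12, 1, 3, 1, 6 → max 12
Rice regrets: 2, 3, 7, 12, 6 → max 12
Barley regrets: 5, 1, 10, 11, 0 → max 11
Smallest max regret = 6 → Oats.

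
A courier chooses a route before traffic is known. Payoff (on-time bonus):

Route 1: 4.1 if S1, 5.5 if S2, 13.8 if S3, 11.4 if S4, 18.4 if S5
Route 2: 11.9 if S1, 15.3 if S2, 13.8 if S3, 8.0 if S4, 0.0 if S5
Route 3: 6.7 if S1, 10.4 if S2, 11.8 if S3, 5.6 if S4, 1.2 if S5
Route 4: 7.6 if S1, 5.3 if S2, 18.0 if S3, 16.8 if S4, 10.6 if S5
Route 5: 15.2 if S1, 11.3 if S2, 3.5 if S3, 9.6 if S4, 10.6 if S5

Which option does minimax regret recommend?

Column bests: S1=15.2, S2=15.3, S3=18.0, S4=16.8, S5=18.4.
Route 1 regrets: 11.1, 9.8, 4.2, 5.4, 0.0 → max 11.1
Route 2 regrets: 3.3, 0.0, 4.2, 8.8, 18.4 → max 18.4
Route 3 regrets: 8.5, 4.9, 6.2, 11.2, 17.2 → max 17.2
Route 4 regrets: 7.6, 10.0, 0.0, 0.0, 7.8 → max 10.0
Route 5 regrets: 0.0, 4.0, 14.5, 7.2, 7.8 → max 14.5
Smallest max regret = 10.0 → Route 4.

Route 4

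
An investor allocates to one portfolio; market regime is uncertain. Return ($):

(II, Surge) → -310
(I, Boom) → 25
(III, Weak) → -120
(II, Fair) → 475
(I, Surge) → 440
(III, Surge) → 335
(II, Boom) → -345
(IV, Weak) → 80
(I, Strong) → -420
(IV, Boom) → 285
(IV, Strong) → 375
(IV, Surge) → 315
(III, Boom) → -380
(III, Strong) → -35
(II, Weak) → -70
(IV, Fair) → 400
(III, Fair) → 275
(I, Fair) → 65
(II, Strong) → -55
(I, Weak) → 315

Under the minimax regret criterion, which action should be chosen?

IV

Column bests: Weak=315, Fair=475, Strong=375, Boom=285, Surge=440.
I regrets: 0, 410, 795, 260, 0 → max 795
II regrets: 385, 0, 430, 630, 750 → max 750
III regrets: 435, 200, 410, 665, 105 → max 665
IV regrets: 235, 75, 0, 0, 125 → max 235
Smallest max regret = 235 → IV.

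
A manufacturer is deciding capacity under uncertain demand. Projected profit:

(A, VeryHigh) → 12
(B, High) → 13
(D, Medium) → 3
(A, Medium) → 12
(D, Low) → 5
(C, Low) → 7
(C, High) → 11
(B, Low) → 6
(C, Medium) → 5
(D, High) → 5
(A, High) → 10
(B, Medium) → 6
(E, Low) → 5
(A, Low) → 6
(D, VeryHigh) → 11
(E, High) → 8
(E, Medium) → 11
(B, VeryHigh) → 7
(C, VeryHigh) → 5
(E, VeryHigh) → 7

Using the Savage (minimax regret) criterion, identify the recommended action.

Column bests: Low=7, Medium=12, High=13, VeryHigh=12.
A regrets: 1, 0, 3, 0 → max 3
B regrets: 1, 6, 0, 5 → max 6
C regrets: 0, 7, 2, 7 → max 7
D regrets: 2, 9, 8, 1 → max 9
E regrets: 2, 1, 5, 5 → max 5
Smallest max regret = 3 → A.

A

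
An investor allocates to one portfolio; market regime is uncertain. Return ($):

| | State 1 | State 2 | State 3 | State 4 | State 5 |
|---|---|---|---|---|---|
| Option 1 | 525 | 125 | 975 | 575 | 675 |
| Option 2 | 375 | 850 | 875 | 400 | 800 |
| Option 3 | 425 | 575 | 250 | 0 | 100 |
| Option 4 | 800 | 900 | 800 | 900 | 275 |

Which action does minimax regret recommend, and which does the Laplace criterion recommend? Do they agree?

minimax regret → Option 2; laplace → Option 4 (disagree)

Column bests: State 1=800, State 2=900, State 3=975, State 4=900, State 5=800.
Option 1 regrets: 275, 775, 0, 325, 125 → max 775
Option 2 regrets: 425, 50, 100, 500, 0 → max 500
Option 3 regrets: 375, 325, 725, 900, 700 → max 900
Option 4 regrets: 0, 0, 175, 0, 525 → max 525
Smallest max regret = 500 → Option 2.
Row averages: Option 1=575, Option 2=660, Option 3=270, Option 4=735
Highest average = 735 → Option 4.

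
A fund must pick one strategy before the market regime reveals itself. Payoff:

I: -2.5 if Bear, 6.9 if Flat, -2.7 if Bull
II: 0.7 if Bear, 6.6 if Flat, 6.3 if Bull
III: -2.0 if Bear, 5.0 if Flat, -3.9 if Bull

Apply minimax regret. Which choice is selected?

Column bests: Bear=0.7, Flat=6.9, Bull=6.3.
I regrets: 3.2, 0.0, 9.0 → max 9.0
II regrets: 0.0, 0.3, 0.0 → max 0.3
III regrets: 2.7, 1.9, 10.2 → max 10.2
Smallest max regret = 0.3 → II.

II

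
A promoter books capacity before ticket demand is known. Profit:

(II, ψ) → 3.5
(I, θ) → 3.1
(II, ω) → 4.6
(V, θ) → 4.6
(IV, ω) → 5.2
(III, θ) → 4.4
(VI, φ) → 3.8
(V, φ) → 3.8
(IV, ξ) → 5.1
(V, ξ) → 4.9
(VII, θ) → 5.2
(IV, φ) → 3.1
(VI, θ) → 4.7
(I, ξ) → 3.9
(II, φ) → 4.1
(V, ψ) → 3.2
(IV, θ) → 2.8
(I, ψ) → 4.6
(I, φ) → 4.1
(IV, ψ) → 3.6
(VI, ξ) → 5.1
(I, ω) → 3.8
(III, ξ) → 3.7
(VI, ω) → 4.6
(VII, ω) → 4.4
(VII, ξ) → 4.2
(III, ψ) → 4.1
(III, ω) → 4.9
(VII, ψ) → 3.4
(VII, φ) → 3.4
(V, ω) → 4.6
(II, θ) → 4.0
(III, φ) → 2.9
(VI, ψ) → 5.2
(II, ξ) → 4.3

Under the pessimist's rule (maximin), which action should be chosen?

VI

Row minima: I=3.1, II=3.5, III=2.9, IV=2.8, V=3.2, VI=3.8, VII=3.4
Best worst-case = 3.8 → VI.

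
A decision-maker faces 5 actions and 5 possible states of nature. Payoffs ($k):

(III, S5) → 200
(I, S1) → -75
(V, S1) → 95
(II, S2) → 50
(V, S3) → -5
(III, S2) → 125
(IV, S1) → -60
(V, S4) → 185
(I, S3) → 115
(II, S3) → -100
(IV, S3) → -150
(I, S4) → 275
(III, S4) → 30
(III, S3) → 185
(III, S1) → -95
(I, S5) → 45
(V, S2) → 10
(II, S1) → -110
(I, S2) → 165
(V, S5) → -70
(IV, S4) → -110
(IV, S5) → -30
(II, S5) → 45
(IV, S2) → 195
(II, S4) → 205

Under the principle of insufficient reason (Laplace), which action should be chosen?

Row averages: I=105, II=18, III=89, IV=-31, V=43
Highest average = 105 → I.

I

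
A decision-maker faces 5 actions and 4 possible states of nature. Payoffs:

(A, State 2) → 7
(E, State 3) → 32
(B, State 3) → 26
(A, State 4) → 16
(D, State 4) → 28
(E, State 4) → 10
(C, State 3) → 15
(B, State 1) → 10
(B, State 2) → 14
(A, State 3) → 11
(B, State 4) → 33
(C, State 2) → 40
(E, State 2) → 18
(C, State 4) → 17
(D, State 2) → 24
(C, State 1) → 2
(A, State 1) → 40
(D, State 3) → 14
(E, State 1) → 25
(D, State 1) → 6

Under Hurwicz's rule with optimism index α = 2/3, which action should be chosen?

A

A: 2/3·40 + 1/3·7 = 29
B: 2/3·33 + 1/3·10 = 76/3
C: 2/3·40 + 1/3·2 = 82/3
D: 2/3·28 + 1/3·6 = 62/3
E: 2/3·32 + 1/3·10 = 74/3
Highest Hurwicz score = 29 → A.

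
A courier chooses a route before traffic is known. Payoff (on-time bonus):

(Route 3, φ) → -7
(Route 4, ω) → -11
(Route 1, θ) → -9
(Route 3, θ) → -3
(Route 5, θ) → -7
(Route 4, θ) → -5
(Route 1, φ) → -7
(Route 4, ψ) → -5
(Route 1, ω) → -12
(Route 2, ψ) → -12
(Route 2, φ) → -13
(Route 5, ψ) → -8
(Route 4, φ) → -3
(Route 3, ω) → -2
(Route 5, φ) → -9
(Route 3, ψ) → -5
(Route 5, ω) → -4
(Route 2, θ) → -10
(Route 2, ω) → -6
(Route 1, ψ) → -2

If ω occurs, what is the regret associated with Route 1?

10

Best payoff under ω is -2.
Regret = -2 − (-12) = 10.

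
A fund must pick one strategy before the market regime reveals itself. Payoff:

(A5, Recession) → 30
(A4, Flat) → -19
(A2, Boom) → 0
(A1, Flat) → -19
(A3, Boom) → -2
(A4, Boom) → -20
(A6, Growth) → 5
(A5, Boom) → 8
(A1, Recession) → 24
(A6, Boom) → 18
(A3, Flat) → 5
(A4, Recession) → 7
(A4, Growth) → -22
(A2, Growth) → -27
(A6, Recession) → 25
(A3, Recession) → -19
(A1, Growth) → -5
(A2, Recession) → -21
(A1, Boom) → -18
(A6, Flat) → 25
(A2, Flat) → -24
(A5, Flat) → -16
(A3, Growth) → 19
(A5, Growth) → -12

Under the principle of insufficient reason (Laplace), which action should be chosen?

A6

Row averages: A1=-4.5, A2=-18, A3=0.75, A4=-13.5, A5=2.5, A6=18.25
Highest average = 18.25 → A6.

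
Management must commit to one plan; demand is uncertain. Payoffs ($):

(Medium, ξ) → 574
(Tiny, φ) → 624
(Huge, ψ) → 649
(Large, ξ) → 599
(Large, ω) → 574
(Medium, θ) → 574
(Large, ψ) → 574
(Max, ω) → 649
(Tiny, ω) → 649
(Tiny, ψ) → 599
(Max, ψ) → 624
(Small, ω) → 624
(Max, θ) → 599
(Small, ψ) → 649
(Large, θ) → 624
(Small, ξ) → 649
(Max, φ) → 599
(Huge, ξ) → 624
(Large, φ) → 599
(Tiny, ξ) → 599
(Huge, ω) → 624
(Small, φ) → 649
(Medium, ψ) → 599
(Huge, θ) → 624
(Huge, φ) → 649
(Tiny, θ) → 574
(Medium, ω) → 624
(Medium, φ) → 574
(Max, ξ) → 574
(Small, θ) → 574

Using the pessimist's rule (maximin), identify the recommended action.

Huge

Row minima: Tiny=574, Small=574, Medium=574, Large=574, Huge=624, Max=574
Best worst-case = 624 → Huge.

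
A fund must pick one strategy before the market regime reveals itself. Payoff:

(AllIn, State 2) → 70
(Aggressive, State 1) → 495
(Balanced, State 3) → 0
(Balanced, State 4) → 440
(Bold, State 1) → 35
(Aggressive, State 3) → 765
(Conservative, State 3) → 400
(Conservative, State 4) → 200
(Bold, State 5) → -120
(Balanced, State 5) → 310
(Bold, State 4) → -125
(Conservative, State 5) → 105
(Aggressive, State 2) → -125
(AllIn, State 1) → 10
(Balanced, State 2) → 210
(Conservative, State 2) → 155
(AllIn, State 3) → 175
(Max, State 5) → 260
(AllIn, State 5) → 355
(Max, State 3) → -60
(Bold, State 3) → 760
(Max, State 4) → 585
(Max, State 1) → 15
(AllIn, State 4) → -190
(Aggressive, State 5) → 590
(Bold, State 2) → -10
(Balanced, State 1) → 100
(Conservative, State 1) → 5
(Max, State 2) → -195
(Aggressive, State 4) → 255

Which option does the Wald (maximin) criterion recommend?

Row minima: Conservative=5, Balanced=0, Aggressive=-125, Bold=-125, AllIn=-190, Max=-195
Best worst-case = 5 → Conservative.

Conservative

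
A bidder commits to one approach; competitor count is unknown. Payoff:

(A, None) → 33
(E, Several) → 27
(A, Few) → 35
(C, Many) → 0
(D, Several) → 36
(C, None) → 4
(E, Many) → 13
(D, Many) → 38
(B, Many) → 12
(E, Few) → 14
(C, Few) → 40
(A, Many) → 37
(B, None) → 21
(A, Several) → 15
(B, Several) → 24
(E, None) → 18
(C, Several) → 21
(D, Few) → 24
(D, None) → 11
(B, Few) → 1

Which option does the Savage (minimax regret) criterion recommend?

Column bests: None=33, Few=40, Several=36, Many=38.
A regrets: 0, 5, 21, 1 → max 21
B regrets: 12, 39, 12, 26 → max 39
C regrets: 29, 0, 15, 38 → max 38
D regrets: 22, 16, 0, 0 → max 22
E regrets: 15, 26, 9, 25 → max 26
Smallest max regret = 21 → A.

A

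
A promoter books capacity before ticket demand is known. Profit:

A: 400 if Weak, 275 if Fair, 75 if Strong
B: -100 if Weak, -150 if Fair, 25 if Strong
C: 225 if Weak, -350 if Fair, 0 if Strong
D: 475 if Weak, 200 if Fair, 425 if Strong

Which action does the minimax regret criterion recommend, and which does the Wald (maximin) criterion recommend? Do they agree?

Column bests: Weak=475, Fair=275, Strong=425.
A regrets: 75, 0, 350 → max 350
B regrets: 575, 425, 400 → max 575
C regrets: 250, 625, 425 → max 625
D regrets: 0, 75, 0 → max 75
Smallest max regret = 75 → D.
Row minima: A=75, B=-150, C=-350, D=200
Best worst-case = 200 → D.

minimax regret → D; maximin → D (agree)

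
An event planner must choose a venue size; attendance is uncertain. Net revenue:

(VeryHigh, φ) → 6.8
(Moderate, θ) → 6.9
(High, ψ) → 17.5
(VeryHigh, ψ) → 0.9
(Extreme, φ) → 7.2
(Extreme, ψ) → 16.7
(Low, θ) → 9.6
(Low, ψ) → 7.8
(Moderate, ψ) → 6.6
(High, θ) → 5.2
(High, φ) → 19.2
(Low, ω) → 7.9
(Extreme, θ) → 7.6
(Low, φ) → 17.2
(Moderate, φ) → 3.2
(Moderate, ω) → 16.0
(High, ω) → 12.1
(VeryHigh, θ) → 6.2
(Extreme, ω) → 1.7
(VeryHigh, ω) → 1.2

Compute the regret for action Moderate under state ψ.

10.9

Best payoff under ψ is 17.5.
Regret = 17.5 − 6.6 = 10.9.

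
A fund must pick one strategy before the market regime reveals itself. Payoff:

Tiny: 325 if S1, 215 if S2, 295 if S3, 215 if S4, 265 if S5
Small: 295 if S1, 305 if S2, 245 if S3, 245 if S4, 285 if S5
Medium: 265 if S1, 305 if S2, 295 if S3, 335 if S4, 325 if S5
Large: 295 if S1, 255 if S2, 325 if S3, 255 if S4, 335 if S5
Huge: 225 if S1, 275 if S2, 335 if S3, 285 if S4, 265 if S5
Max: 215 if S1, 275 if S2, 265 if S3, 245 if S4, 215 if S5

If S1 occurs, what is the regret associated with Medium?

60

Best payoff under S1 is 325.
Regret = 325 − 265 = 60.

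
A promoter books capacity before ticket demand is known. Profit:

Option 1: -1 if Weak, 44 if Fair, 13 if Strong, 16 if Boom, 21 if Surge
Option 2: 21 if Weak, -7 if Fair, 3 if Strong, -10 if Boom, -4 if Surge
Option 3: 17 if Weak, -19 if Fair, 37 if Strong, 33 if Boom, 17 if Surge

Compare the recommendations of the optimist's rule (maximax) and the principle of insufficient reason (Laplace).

maximax → Option 1; laplace → Option 1 (agree)

Row maxima: Option 1=44, Option 2=21, Option 3=37
Best best-case = 44 → Option 1.
Row averages: Option 1=18.6, Option 2=0.6, Option 3=17
Highest average = 18.6 → Option 1.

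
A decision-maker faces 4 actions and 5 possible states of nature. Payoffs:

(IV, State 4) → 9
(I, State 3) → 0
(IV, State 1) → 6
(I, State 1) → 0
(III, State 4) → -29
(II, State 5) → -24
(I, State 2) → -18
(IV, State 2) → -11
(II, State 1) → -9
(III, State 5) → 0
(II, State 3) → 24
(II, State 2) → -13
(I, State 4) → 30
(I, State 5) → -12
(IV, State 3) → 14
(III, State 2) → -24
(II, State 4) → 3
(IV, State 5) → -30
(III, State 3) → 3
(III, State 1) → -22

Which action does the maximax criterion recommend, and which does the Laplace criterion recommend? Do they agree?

Row maxima: I=30, II=24, III=3, IV=14
Best best-case = 30 → I.
Row averages: I=0, II=-3.8, III=-14.4, IV=-2.4
Highest average = 0 → I.

maximax → I; laplace → I (agree)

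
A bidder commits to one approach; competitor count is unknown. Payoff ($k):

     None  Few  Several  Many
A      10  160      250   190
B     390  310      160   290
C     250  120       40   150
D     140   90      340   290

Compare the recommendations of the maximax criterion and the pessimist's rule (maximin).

maximax → B; maximin → B (agree)

Row maxima: A=250, B=390, C=250, D=340
Best best-case = 390 → B.
Row minima: A=10, B=160, C=40, D=90
Best worst-case = 160 → B.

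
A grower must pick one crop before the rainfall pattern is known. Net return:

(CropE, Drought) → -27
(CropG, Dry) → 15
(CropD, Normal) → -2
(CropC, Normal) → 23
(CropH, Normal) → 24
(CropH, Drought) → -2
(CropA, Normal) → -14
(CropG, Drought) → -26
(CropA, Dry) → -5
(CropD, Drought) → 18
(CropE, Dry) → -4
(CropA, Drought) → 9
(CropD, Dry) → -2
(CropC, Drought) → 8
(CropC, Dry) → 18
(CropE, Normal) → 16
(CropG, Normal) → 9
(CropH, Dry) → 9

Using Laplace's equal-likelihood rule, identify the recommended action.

Row averages: CropE=-5, CropC=49/3, CropH=31/3, CropG=-2/3, CropA=-10/3, CropD=14/3
Highest average = 49/3 → CropC.

CropC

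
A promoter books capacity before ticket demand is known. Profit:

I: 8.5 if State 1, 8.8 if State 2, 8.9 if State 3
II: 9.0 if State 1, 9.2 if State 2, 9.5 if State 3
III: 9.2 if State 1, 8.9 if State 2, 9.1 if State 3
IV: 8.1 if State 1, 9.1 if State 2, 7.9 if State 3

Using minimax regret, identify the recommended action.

Column bests: State 1=9.2, State 2=9.2, State 3=9.5.
I regrets: 0.7, 0.4, 0.6 → max 0.7
II regrets: 0.2, 0.0, 0.0 → max 0.2
III regrets: 0.0, 0.3, 0.4 → max 0.4
IV regrets: 1.1, 0.1, 1.6 → max 1.6
Smallest max regret = 0.2 → II.

II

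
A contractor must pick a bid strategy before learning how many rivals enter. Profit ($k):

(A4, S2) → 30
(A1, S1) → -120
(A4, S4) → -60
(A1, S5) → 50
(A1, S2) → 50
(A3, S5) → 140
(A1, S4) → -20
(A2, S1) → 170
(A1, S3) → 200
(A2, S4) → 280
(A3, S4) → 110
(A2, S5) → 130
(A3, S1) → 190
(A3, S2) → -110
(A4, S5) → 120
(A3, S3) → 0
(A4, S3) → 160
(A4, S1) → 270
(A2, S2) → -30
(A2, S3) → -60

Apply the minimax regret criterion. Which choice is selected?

A3

Column bests: S1=270, S2=50, S3=200, S4=280, S5=140.
A1 regrets: 390, 0, 0, 300, 90 → max 390
A2 regrets: 100, 80, 260, 0, 10 → max 260
A3 regrets: 80, 160, 200, 170, 0 → max 200
A4 regrets: 0, 20, 40, 340, 20 → max 340
Smallest max regret = 200 → A3.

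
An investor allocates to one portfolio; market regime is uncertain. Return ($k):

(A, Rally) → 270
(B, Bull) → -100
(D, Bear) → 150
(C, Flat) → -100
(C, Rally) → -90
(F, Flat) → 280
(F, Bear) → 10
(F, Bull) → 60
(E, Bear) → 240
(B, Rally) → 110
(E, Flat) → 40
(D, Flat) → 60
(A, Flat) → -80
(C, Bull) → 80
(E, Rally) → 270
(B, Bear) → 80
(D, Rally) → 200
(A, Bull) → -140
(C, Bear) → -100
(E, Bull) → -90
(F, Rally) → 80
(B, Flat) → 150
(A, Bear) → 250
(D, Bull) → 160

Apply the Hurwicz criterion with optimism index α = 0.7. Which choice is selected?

A: 0.7·270 + 0.3·(-140) = 147
B: 0.7·150 + 0.3·(-100) = 75
C: 0.7·80 + 0.3·(-100) = 26
D: 0.7·200 + 0.3·60 = 158
E: 0.7·270 + 0.3·(-90) = 162
F: 0.7·280 + 0.3·10 = 199
Highest Hurwicz score = 199 → F.

F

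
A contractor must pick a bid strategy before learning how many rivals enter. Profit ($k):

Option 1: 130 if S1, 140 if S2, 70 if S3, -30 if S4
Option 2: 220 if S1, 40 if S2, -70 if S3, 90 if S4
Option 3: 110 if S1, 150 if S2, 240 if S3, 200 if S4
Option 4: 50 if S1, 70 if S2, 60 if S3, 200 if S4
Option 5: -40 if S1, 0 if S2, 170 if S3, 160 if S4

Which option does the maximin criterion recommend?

Option 3

Row minima: Option 1=-30, Option 2=-70, Option 3=110, Option 4=50, Option 5=-40
Best worst-case = 110 → Option 3.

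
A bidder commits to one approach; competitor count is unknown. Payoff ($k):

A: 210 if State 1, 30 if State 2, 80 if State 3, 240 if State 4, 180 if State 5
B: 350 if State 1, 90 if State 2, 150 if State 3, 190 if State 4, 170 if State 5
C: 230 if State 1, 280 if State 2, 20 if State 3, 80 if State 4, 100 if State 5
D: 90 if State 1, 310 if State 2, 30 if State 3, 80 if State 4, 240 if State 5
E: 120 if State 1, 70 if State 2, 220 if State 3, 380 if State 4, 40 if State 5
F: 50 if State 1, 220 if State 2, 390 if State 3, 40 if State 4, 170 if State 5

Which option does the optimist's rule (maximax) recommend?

Row maxima: A=240, B=350, C=280, D=310, E=380, F=390
Best best-case = 390 → F.

F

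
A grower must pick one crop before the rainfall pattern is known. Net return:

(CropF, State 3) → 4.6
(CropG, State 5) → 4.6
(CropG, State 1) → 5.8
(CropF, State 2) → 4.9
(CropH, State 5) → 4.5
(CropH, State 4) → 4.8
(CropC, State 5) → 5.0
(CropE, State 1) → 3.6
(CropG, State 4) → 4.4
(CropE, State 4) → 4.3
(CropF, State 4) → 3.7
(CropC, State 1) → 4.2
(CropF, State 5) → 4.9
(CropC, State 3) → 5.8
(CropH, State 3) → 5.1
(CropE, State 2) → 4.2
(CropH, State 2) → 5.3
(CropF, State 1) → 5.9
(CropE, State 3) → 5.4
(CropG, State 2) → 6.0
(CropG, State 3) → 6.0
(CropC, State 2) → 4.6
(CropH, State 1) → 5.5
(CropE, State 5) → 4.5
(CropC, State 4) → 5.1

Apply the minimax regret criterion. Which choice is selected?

Column bests: State 1=5.9, State 2=6.0, State 3=6.0, State 4=5.1, State 5=5.0.
CropC regrets: 1.7, 1.4, 0.2, 0.0, 0.0 → max 1.7
CropH regrets: 0.4, 0.7, 0.9, 0.3, 0.5 → max 0.9
CropF regrets: 0.0, 1.1, 1.4, 1.4, 0.1 → max 1.4
CropG regrets: 0.1, 0.0, 0.0, 0.7, 0.4 → max 0.7
CropE regrets: 2.3, 1.8, 0.6, 0.8, 0.5 → max 2.3
Smallest max regret = 0.7 → CropG.

CropG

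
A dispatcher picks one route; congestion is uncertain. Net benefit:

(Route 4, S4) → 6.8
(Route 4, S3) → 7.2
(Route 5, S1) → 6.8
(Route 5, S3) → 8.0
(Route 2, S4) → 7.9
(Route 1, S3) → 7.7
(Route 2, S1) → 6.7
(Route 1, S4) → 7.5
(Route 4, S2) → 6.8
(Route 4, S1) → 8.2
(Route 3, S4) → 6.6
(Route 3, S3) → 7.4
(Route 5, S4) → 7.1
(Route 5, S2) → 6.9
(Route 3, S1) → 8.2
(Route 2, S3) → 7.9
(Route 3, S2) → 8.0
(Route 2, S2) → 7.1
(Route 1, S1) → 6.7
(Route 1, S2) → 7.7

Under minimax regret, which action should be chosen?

Column bests: S1=8.2, S2=8.0, S3=8.0, S4=7.9.
Route 1 regrets: 1.5, 0.3, 0.3, 0.4 → max 1.5
Route 2 regrets: 1.5, 0.9, 0.1, 0.0 → max 1.5
Route 3 regrets: 0.0, 0.0, 0.6, 1.3 → max 1.3
Route 4 regrets: 0.0, 1.2, 0.8, 1.1 → max 1.2
Route 5 regrets: 1.4, 1.1, 0.0, 0.8 → max 1.4
Smallest max regret = 1.2 → Route 4.

Route 4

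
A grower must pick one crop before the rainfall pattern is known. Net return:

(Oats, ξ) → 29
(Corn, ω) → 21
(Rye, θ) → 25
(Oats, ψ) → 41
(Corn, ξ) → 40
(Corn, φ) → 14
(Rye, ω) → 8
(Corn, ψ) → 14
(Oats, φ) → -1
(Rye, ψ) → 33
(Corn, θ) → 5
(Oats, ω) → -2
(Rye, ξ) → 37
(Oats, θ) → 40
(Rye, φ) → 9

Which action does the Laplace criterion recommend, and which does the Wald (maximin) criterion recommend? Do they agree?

laplace → Rye; maximin → Rye (agree)

Row averages: Rye=22.4, Oats=21.4, Corn=18.8
Highest average = 22.4 → Rye.
Row minima: Rye=8, Oats=-2, Corn=5
Best worst-case = 8 → Rye.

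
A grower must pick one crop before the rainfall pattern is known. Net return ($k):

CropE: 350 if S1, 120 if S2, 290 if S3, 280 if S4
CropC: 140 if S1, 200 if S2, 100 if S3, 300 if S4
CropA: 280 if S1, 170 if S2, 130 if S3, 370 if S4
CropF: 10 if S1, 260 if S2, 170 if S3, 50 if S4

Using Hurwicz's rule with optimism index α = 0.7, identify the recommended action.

CropA

CropE: 0.7·350 + 0.3·120 = 281
CropC: 0.7·300 + 0.3·100 = 240
CropA: 0.7·370 + 0.3·130 = 298
CropF: 0.7·260 + 0.3·10 = 185
Highest Hurwicz score = 298 → CropA.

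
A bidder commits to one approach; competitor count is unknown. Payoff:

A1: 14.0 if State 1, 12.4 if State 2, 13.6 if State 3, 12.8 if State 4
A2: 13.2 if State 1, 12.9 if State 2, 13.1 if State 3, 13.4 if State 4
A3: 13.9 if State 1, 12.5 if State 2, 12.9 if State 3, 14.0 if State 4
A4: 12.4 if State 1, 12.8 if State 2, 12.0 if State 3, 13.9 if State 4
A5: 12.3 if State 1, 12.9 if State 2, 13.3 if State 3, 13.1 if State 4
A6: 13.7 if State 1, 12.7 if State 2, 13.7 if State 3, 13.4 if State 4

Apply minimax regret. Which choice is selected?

A6

Column bests: State 1=14.0, State 2=12.9, State 3=13.7, State 4=14.0.
A1 regrets: 0.0, 0.5, 0.1, 1.2 → max 1.2
A2 regrets: 0.8, 0.0, 0.6, 0.6 → max 0.8
A3 regrets: 0.1, 0.4, 0.8, 0.0 → max 0.8
A4 regrets: 1.6, 0.1, 1.7, 0.1 → max 1.7
A5 regrets: 1.7, 0.0, 0.4, 0.9 → max 1.7
A6 regrets: 0.3, 0.2, 0.0, 0.6 → max 0.6
Smallest max regret = 0.6 → A6.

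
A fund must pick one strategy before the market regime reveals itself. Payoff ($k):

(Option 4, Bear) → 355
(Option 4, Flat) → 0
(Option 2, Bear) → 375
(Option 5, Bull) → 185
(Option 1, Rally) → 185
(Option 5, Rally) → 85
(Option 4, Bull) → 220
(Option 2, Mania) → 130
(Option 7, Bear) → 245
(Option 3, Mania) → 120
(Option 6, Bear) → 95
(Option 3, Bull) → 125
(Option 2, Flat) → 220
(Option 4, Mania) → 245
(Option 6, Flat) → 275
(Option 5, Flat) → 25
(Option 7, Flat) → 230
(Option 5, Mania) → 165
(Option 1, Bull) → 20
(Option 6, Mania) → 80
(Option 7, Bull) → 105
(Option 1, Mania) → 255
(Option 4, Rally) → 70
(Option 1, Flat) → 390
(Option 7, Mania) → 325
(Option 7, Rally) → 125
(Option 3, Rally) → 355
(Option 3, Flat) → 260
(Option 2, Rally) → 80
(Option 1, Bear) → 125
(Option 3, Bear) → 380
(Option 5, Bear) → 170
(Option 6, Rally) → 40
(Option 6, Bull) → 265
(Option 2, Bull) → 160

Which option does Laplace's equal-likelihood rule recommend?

Row averages: Option 1=195, Option 2=193, Option 3=248, Option 4=178, Option 5=126, Option 6=151, Option 7=206
Highest average = 248 → Option 3.

Option 3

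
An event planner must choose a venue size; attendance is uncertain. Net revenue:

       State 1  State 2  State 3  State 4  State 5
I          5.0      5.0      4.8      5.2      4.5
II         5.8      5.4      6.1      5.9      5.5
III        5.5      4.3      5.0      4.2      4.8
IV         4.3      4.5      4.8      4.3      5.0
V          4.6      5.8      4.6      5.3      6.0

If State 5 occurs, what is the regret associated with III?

1.2

Best payoff under State 5 is 6.0.
Regret = 6.0 − 4.8 = 1.2.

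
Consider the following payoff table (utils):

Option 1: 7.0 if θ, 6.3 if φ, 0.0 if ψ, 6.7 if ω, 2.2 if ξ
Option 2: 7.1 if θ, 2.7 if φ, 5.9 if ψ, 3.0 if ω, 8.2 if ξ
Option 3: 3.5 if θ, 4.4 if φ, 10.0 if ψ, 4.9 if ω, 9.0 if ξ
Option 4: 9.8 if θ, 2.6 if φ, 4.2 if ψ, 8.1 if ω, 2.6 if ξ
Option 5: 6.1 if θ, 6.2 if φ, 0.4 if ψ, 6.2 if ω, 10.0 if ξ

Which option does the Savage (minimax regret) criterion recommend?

Option 2

Column bests: θ=9.8, φ=6.3, ψ=10.0, ω=8.1, ξ=10.0.
Option 1 regrets: 2.8, 0.0, 10.0, 1.4, 7.8 → max 10.0
Option 2 regrets: 2.7, 3.6, 4.1, 5.1, 1.8 → max 5.1
Option 3 regrets: 6.3, 1.9, 0.0, 3.2, 1.0 → max 6.3
Option 4 regrets: 0.0, 3.7, 5.8, 0.0, 7.4 → max 7.4
Option 5 regrets: 3.7, 0.1, 9.6, 1.9, 0.0 → max 9.6
Smallest max regret = 5.1 → Option 2.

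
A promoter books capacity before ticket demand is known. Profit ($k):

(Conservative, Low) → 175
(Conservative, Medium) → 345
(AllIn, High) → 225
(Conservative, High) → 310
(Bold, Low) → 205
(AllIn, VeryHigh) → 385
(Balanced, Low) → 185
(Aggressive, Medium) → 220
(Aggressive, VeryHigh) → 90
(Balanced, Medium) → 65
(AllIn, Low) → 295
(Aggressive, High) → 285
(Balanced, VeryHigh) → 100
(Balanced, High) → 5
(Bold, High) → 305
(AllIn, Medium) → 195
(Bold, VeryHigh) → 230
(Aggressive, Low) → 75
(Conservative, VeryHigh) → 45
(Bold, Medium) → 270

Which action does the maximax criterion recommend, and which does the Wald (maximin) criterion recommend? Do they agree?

maximax → AllIn; maximin → Bold (disagree)

Row maxima: Conservative=345, Balanced=185, Aggressive=285, Bold=305, AllIn=385
Best best-case = 385 → AllIn.
Row minima: Conservative=45, Balanced=5, Aggressive=75, Bold=205, AllIn=195
Best worst-case = 205 → Bold.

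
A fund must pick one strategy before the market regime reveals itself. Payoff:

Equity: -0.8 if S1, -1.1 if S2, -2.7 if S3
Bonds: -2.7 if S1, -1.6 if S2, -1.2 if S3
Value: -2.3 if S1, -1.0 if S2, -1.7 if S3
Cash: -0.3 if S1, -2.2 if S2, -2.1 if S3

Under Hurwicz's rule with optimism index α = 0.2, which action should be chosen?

Cash

Equity: 0.2·(-0.8) + 0.8·(-2.7) = -2.32
Bonds: 0.2·(-1.2) + 0.8·(-2.7) = -2.4
Value: 0.2·(-1.0) + 0.8·(-2.3) = -2.04
Cash: 0.2·(-0.3) + 0.8·(-2.2) = -1.82
Highest Hurwicz score = -1.82 → Cash.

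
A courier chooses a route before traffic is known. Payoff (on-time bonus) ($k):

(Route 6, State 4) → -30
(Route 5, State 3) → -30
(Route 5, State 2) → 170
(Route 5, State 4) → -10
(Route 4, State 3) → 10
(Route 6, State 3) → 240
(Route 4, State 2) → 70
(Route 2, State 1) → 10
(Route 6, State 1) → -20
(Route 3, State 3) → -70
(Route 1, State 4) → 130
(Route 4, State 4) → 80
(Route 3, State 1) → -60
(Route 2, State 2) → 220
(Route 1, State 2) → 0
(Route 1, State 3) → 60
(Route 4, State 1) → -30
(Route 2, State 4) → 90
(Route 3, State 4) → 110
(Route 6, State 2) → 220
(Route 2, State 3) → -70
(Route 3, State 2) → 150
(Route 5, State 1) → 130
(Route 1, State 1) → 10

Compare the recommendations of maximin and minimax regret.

maximin → Route 1; minimax regret → Route 6 (disagree)

Row minima: Route 1=0, Route 2=-70, Route 3=-70, Route 4=-30, Route 5=-30, Route 6=-30
Best worst-case = 0 → Route 1.
Column bests: State 1=130, State 2=220, State 3=240, State 4=130.
Route 1 regrets: 120, 220, 180, 0 → max 220
Route 2 regrets: 120, 0, 310, 40 → max 310
Route 3 regrets: 190, 70, 310, 20 → max 310
Route 4 regrets: 160, 150, 230, 50 → max 230
Route 5 regrets: 0, 50, 270, 140 → max 270
Route 6 regrets: 150, 0, 0, 160 → max 160
Smallest max regret = 160 → Route 6.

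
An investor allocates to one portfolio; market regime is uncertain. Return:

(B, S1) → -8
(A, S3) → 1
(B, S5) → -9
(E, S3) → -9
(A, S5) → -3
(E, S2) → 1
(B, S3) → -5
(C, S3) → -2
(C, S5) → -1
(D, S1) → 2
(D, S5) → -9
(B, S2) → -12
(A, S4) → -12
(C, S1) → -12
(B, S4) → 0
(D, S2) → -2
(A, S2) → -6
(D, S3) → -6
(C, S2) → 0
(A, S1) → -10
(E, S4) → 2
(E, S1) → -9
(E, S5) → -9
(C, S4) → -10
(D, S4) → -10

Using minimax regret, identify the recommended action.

Column bests: S1=2, S2=1, S3=1, S4=2, S5=-1.
A regrets: 12, 7, 0, 14, 2 → max 14
B regrets: 10, 13, 6, 2, 8 → max 13
C regrets: 14, 1, 3, 12, 0 → max 14
D regrets: 0, 3, 7, 12, 8 → max 12
E regrets: 11, 0, 10, 0, 8 → max 11
Smallest max regret = 11 → E.

E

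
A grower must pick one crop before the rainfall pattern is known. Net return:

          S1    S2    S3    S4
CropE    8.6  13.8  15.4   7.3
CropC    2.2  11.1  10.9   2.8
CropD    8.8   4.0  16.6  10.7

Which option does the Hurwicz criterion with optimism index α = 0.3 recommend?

CropE

CropE: 0.3·15.4 + 0.7·7.3 = 9.73
CropC: 0.3·11.1 + 0.7·2.2 = 4.87
CropD: 0.3·16.6 + 0.7·4.0 = 7.78
Highest Hurwicz score = 9.73 → CropE.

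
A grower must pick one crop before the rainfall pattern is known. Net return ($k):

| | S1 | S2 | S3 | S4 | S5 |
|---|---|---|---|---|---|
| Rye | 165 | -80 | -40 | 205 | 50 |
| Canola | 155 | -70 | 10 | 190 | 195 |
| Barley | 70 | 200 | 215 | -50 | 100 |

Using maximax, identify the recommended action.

Barley

Row maxima: Rye=205, Canola=195, Barley=215
Best best-case = 215 → Barley.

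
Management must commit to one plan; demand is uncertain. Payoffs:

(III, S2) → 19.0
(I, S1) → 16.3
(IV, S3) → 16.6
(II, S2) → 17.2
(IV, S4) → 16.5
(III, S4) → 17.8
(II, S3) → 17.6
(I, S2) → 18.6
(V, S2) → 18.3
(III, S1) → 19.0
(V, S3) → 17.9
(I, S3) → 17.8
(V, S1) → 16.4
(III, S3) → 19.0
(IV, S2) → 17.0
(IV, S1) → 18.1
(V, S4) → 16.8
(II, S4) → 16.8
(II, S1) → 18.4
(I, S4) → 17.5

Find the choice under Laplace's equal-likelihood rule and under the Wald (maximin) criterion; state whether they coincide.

laplace → III; maximin → III (agree)

Row averages: I=17.55, II=17.5, III=18.7, IV=17.05, V=17.35
Highest average = 18.7 → III.
Row minima: I=16.3, II=16.8, III=17.8, IV=16.5, V=16.4
Best worst-case = 17.8 → III.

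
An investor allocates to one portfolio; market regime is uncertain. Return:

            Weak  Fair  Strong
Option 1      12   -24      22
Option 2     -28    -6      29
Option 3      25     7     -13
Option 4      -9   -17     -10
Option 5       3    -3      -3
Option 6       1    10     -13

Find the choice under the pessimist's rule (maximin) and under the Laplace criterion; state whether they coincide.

Row minima: Option 1=-24, Option 2=-28, Option 3=-13, Option 4=-17, Option 5=-3, Option 6=-13
Best worst-case = -3 → Option 5.
Row averages: Option 1=10/3, Option 2=-5/3, Option 3=19/3, Option 4=-12, Option 5=-1, Option 6=-2/3
Highest average = 19/3 → Option 3.

maximin → Option 5; laplace → Option 3 (disagree)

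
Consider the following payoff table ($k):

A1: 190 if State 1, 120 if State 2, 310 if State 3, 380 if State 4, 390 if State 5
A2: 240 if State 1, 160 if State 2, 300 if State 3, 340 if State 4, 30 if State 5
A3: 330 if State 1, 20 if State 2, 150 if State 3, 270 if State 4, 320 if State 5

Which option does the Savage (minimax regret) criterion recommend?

Column bests: State 1=330, State 2=160, State 3=310, State 4=380, State 5=390.
A1 regrets: 140, 40, 0, 0, 0 → max 140
A2 regrets: 90, 0, 10, 40, 360 → max 360
A3 regrets: 0, 140, 160, 110, 70 → max 160
Smallest max regret = 140 → A1.

A1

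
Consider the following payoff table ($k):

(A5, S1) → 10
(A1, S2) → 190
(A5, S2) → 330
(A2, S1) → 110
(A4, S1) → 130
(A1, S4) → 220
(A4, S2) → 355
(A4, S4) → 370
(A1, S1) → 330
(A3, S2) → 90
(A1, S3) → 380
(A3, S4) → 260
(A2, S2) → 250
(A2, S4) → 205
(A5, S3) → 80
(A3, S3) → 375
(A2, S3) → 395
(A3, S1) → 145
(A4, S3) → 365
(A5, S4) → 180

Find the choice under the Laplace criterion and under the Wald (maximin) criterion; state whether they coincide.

laplace → A4; maximin → A1 (disagree)

Row averages: A1=280, A2=240, A3=217.5, A4=305, A5=150
Highest average = 305 → A4.
Row minima: A1=190, A2=110, A3=90, A4=130, A5=10
Best worst-case = 190 → A1.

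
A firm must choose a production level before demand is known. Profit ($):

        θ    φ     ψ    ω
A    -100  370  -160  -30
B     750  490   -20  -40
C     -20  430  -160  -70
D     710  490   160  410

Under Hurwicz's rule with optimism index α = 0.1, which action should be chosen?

A: 0.1·370 + 0.9·(-160) = -107
B: 0.1·750 + 0.9·(-40) = 39
C: 0.1·430 + 0.9·(-160) = -101
D: 0.1·710 + 0.9·160 = 215
Highest Hurwicz score = 215 → D.

D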